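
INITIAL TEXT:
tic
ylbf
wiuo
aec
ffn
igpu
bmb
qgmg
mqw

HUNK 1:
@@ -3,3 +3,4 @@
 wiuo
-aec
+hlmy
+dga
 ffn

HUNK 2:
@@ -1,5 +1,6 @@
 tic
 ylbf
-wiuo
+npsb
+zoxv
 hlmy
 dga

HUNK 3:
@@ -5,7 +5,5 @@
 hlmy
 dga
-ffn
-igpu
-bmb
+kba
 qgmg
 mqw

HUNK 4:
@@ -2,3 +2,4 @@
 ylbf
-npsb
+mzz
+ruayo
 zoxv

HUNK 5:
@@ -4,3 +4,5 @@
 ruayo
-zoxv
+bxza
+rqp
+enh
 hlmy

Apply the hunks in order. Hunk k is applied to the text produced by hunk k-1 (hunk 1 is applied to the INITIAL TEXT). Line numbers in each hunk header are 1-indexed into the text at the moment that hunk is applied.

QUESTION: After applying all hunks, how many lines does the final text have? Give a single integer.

Answer: 12

Derivation:
Hunk 1: at line 3 remove [aec] add [hlmy,dga] -> 10 lines: tic ylbf wiuo hlmy dga ffn igpu bmb qgmg mqw
Hunk 2: at line 1 remove [wiuo] add [npsb,zoxv] -> 11 lines: tic ylbf npsb zoxv hlmy dga ffn igpu bmb qgmg mqw
Hunk 3: at line 5 remove [ffn,igpu,bmb] add [kba] -> 9 lines: tic ylbf npsb zoxv hlmy dga kba qgmg mqw
Hunk 4: at line 2 remove [npsb] add [mzz,ruayo] -> 10 lines: tic ylbf mzz ruayo zoxv hlmy dga kba qgmg mqw
Hunk 5: at line 4 remove [zoxv] add [bxza,rqp,enh] -> 12 lines: tic ylbf mzz ruayo bxza rqp enh hlmy dga kba qgmg mqw
Final line count: 12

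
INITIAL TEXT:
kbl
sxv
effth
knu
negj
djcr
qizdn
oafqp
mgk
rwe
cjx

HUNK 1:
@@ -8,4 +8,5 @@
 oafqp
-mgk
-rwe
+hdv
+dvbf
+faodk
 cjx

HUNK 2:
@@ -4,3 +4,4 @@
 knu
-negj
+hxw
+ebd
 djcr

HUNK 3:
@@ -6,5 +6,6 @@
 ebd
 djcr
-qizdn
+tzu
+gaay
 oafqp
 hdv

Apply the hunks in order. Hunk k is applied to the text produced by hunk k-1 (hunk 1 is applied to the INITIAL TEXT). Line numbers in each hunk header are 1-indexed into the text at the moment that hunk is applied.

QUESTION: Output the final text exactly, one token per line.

Answer: kbl
sxv
effth
knu
hxw
ebd
djcr
tzu
gaay
oafqp
hdv
dvbf
faodk
cjx

Derivation:
Hunk 1: at line 8 remove [mgk,rwe] add [hdv,dvbf,faodk] -> 12 lines: kbl sxv effth knu negj djcr qizdn oafqp hdv dvbf faodk cjx
Hunk 2: at line 4 remove [negj] add [hxw,ebd] -> 13 lines: kbl sxv effth knu hxw ebd djcr qizdn oafqp hdv dvbf faodk cjx
Hunk 3: at line 6 remove [qizdn] add [tzu,gaay] -> 14 lines: kbl sxv effth knu hxw ebd djcr tzu gaay oafqp hdv dvbf faodk cjx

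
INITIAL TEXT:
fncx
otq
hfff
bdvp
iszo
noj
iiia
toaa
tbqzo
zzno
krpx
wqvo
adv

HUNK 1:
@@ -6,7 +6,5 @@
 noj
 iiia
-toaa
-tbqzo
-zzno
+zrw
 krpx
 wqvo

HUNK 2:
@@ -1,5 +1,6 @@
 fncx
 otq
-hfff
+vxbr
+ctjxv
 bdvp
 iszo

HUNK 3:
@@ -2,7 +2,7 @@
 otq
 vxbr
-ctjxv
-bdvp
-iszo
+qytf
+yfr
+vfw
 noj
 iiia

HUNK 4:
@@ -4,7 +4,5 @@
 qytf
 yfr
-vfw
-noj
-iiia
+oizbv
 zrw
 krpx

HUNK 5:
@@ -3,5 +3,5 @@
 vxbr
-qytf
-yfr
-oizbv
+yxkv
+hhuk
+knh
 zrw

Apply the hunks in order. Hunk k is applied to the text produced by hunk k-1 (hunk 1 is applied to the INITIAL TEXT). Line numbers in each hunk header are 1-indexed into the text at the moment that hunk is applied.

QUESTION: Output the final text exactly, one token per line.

Hunk 1: at line 6 remove [toaa,tbqzo,zzno] add [zrw] -> 11 lines: fncx otq hfff bdvp iszo noj iiia zrw krpx wqvo adv
Hunk 2: at line 1 remove [hfff] add [vxbr,ctjxv] -> 12 lines: fncx otq vxbr ctjxv bdvp iszo noj iiia zrw krpx wqvo adv
Hunk 3: at line 2 remove [ctjxv,bdvp,iszo] add [qytf,yfr,vfw] -> 12 lines: fncx otq vxbr qytf yfr vfw noj iiia zrw krpx wqvo adv
Hunk 4: at line 4 remove [vfw,noj,iiia] add [oizbv] -> 10 lines: fncx otq vxbr qytf yfr oizbv zrw krpx wqvo adv
Hunk 5: at line 3 remove [qytf,yfr,oizbv] add [yxkv,hhuk,knh] -> 10 lines: fncx otq vxbr yxkv hhuk knh zrw krpx wqvo adv

Answer: fncx
otq
vxbr
yxkv
hhuk
knh
zrw
krpx
wqvo
adv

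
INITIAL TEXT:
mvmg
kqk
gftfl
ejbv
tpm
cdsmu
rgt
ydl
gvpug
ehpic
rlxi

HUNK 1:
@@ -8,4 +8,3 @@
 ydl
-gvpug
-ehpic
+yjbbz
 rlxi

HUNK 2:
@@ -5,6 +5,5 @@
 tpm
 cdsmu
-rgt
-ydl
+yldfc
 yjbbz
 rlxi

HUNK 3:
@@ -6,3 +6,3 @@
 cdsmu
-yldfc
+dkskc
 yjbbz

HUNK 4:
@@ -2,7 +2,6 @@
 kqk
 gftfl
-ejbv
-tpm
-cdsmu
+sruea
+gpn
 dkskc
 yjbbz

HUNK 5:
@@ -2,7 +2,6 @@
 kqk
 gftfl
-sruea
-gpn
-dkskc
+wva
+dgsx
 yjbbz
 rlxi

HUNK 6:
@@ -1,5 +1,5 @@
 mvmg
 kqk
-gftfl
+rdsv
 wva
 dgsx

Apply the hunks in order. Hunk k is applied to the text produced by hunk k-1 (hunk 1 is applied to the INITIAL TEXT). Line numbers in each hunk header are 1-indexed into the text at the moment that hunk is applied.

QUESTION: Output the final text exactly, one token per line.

Hunk 1: at line 8 remove [gvpug,ehpic] add [yjbbz] -> 10 lines: mvmg kqk gftfl ejbv tpm cdsmu rgt ydl yjbbz rlxi
Hunk 2: at line 5 remove [rgt,ydl] add [yldfc] -> 9 lines: mvmg kqk gftfl ejbv tpm cdsmu yldfc yjbbz rlxi
Hunk 3: at line 6 remove [yldfc] add [dkskc] -> 9 lines: mvmg kqk gftfl ejbv tpm cdsmu dkskc yjbbz rlxi
Hunk 4: at line 2 remove [ejbv,tpm,cdsmu] add [sruea,gpn] -> 8 lines: mvmg kqk gftfl sruea gpn dkskc yjbbz rlxi
Hunk 5: at line 2 remove [sruea,gpn,dkskc] add [wva,dgsx] -> 7 lines: mvmg kqk gftfl wva dgsx yjbbz rlxi
Hunk 6: at line 1 remove [gftfl] add [rdsv] -> 7 lines: mvmg kqk rdsv wva dgsx yjbbz rlxi

Answer: mvmg
kqk
rdsv
wva
dgsx
yjbbz
rlxi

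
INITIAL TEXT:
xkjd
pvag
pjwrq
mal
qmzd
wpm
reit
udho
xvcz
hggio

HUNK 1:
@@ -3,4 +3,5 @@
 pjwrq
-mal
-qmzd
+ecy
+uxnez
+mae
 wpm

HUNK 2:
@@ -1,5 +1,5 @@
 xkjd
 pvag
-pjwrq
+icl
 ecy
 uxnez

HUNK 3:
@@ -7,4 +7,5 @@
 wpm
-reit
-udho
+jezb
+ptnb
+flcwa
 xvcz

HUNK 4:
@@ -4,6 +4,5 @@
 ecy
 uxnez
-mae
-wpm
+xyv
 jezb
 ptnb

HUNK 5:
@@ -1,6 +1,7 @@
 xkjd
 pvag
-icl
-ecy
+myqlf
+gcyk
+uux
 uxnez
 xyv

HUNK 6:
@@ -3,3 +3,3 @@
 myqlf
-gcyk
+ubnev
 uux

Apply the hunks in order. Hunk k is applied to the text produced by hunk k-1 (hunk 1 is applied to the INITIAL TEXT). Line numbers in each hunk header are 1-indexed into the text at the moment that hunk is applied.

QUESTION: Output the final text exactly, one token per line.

Hunk 1: at line 3 remove [mal,qmzd] add [ecy,uxnez,mae] -> 11 lines: xkjd pvag pjwrq ecy uxnez mae wpm reit udho xvcz hggio
Hunk 2: at line 1 remove [pjwrq] add [icl] -> 11 lines: xkjd pvag icl ecy uxnez mae wpm reit udho xvcz hggio
Hunk 3: at line 7 remove [reit,udho] add [jezb,ptnb,flcwa] -> 12 lines: xkjd pvag icl ecy uxnez mae wpm jezb ptnb flcwa xvcz hggio
Hunk 4: at line 4 remove [mae,wpm] add [xyv] -> 11 lines: xkjd pvag icl ecy uxnez xyv jezb ptnb flcwa xvcz hggio
Hunk 5: at line 1 remove [icl,ecy] add [myqlf,gcyk,uux] -> 12 lines: xkjd pvag myqlf gcyk uux uxnez xyv jezb ptnb flcwa xvcz hggio
Hunk 6: at line 3 remove [gcyk] add [ubnev] -> 12 lines: xkjd pvag myqlf ubnev uux uxnez xyv jezb ptnb flcwa xvcz hggio

Answer: xkjd
pvag
myqlf
ubnev
uux
uxnez
xyv
jezb
ptnb
flcwa
xvcz
hggio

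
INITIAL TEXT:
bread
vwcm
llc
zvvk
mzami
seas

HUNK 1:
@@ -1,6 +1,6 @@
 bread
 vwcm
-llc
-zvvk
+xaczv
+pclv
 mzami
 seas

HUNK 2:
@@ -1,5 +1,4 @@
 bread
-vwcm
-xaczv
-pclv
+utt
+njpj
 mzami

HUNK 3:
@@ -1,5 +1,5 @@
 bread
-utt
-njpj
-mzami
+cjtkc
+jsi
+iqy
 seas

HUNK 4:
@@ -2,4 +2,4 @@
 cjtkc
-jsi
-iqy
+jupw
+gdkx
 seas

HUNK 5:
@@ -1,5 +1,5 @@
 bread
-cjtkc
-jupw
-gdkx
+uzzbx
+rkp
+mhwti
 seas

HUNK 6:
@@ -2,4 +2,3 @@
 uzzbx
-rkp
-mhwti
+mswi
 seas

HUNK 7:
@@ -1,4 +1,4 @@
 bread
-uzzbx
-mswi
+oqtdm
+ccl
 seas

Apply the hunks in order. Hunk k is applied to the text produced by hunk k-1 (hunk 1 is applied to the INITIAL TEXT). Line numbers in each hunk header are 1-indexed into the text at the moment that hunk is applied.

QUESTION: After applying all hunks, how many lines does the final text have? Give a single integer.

Answer: 4

Derivation:
Hunk 1: at line 1 remove [llc,zvvk] add [xaczv,pclv] -> 6 lines: bread vwcm xaczv pclv mzami seas
Hunk 2: at line 1 remove [vwcm,xaczv,pclv] add [utt,njpj] -> 5 lines: bread utt njpj mzami seas
Hunk 3: at line 1 remove [utt,njpj,mzami] add [cjtkc,jsi,iqy] -> 5 lines: bread cjtkc jsi iqy seas
Hunk 4: at line 2 remove [jsi,iqy] add [jupw,gdkx] -> 5 lines: bread cjtkc jupw gdkx seas
Hunk 5: at line 1 remove [cjtkc,jupw,gdkx] add [uzzbx,rkp,mhwti] -> 5 lines: bread uzzbx rkp mhwti seas
Hunk 6: at line 2 remove [rkp,mhwti] add [mswi] -> 4 lines: bread uzzbx mswi seas
Hunk 7: at line 1 remove [uzzbx,mswi] add [oqtdm,ccl] -> 4 lines: bread oqtdm ccl seas
Final line count: 4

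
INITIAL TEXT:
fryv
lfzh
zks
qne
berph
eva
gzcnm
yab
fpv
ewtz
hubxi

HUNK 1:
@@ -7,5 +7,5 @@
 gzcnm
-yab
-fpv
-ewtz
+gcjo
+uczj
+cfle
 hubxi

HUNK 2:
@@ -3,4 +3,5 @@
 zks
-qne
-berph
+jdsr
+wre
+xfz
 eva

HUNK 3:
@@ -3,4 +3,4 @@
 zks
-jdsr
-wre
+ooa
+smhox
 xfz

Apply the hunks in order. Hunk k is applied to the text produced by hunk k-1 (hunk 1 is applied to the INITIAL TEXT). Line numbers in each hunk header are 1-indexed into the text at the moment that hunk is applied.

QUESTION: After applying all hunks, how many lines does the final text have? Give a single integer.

Hunk 1: at line 7 remove [yab,fpv,ewtz] add [gcjo,uczj,cfle] -> 11 lines: fryv lfzh zks qne berph eva gzcnm gcjo uczj cfle hubxi
Hunk 2: at line 3 remove [qne,berph] add [jdsr,wre,xfz] -> 12 lines: fryv lfzh zks jdsr wre xfz eva gzcnm gcjo uczj cfle hubxi
Hunk 3: at line 3 remove [jdsr,wre] add [ooa,smhox] -> 12 lines: fryv lfzh zks ooa smhox xfz eva gzcnm gcjo uczj cfle hubxi
Final line count: 12

Answer: 12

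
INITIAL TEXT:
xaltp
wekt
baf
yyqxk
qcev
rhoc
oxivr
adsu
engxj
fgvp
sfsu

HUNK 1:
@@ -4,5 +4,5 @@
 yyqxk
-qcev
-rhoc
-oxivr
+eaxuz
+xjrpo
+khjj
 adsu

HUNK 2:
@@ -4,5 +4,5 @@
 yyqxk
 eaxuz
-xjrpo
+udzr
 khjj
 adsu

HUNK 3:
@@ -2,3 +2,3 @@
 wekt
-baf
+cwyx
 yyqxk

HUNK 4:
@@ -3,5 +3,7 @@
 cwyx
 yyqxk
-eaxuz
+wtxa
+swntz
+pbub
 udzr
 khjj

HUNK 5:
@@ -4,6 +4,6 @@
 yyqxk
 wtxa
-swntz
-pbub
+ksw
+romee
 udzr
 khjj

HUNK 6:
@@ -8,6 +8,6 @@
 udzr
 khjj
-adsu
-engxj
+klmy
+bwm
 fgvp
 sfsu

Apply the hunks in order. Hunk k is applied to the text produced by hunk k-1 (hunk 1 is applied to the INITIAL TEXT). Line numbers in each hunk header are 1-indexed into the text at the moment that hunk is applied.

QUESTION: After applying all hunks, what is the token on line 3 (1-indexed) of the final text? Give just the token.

Answer: cwyx

Derivation:
Hunk 1: at line 4 remove [qcev,rhoc,oxivr] add [eaxuz,xjrpo,khjj] -> 11 lines: xaltp wekt baf yyqxk eaxuz xjrpo khjj adsu engxj fgvp sfsu
Hunk 2: at line 4 remove [xjrpo] add [udzr] -> 11 lines: xaltp wekt baf yyqxk eaxuz udzr khjj adsu engxj fgvp sfsu
Hunk 3: at line 2 remove [baf] add [cwyx] -> 11 lines: xaltp wekt cwyx yyqxk eaxuz udzr khjj adsu engxj fgvp sfsu
Hunk 4: at line 3 remove [eaxuz] add [wtxa,swntz,pbub] -> 13 lines: xaltp wekt cwyx yyqxk wtxa swntz pbub udzr khjj adsu engxj fgvp sfsu
Hunk 5: at line 4 remove [swntz,pbub] add [ksw,romee] -> 13 lines: xaltp wekt cwyx yyqxk wtxa ksw romee udzr khjj adsu engxj fgvp sfsu
Hunk 6: at line 8 remove [adsu,engxj] add [klmy,bwm] -> 13 lines: xaltp wekt cwyx yyqxk wtxa ksw romee udzr khjj klmy bwm fgvp sfsu
Final line 3: cwyx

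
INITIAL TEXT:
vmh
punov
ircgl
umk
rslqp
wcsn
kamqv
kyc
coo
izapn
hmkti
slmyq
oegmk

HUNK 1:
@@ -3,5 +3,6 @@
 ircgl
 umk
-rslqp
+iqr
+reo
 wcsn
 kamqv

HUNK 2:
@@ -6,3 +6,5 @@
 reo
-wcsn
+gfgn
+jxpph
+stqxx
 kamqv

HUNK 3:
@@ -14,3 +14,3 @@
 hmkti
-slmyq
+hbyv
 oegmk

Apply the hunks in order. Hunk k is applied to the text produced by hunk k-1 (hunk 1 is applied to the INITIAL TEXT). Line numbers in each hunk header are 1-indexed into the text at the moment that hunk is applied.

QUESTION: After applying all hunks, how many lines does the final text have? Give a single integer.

Hunk 1: at line 3 remove [rslqp] add [iqr,reo] -> 14 lines: vmh punov ircgl umk iqr reo wcsn kamqv kyc coo izapn hmkti slmyq oegmk
Hunk 2: at line 6 remove [wcsn] add [gfgn,jxpph,stqxx] -> 16 lines: vmh punov ircgl umk iqr reo gfgn jxpph stqxx kamqv kyc coo izapn hmkti slmyq oegmk
Hunk 3: at line 14 remove [slmyq] add [hbyv] -> 16 lines: vmh punov ircgl umk iqr reo gfgn jxpph stqxx kamqv kyc coo izapn hmkti hbyv oegmk
Final line count: 16

Answer: 16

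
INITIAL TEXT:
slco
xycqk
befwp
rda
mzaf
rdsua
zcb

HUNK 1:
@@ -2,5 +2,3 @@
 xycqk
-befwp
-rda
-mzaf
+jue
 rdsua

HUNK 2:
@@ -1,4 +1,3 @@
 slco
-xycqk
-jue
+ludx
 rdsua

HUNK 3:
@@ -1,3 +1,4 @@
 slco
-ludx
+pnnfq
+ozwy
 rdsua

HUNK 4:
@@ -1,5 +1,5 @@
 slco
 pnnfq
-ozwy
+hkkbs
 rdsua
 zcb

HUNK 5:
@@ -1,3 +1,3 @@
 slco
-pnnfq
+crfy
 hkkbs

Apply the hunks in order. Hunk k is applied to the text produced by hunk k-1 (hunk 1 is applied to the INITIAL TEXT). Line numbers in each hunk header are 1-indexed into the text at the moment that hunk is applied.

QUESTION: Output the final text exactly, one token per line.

Hunk 1: at line 2 remove [befwp,rda,mzaf] add [jue] -> 5 lines: slco xycqk jue rdsua zcb
Hunk 2: at line 1 remove [xycqk,jue] add [ludx] -> 4 lines: slco ludx rdsua zcb
Hunk 3: at line 1 remove [ludx] add [pnnfq,ozwy] -> 5 lines: slco pnnfq ozwy rdsua zcb
Hunk 4: at line 1 remove [ozwy] add [hkkbs] -> 5 lines: slco pnnfq hkkbs rdsua zcb
Hunk 5: at line 1 remove [pnnfq] add [crfy] -> 5 lines: slco crfy hkkbs rdsua zcb

Answer: slco
crfy
hkkbs
rdsua
zcb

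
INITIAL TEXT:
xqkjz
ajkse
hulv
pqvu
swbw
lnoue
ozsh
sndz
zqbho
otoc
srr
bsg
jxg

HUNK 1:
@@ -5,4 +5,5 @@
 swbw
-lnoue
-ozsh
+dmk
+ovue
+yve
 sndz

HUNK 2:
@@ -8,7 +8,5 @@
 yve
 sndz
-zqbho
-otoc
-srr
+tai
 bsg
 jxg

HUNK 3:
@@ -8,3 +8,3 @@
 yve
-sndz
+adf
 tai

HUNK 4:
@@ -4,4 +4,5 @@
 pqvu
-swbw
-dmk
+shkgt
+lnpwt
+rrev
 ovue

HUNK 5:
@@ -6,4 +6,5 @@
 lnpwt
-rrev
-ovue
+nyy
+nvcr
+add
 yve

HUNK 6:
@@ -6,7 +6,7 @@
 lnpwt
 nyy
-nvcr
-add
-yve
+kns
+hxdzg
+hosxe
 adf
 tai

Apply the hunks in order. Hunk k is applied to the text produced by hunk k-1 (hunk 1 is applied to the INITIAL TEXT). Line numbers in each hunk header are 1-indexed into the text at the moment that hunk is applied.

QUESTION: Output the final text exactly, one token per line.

Hunk 1: at line 5 remove [lnoue,ozsh] add [dmk,ovue,yve] -> 14 lines: xqkjz ajkse hulv pqvu swbw dmk ovue yve sndz zqbho otoc srr bsg jxg
Hunk 2: at line 8 remove [zqbho,otoc,srr] add [tai] -> 12 lines: xqkjz ajkse hulv pqvu swbw dmk ovue yve sndz tai bsg jxg
Hunk 3: at line 8 remove [sndz] add [adf] -> 12 lines: xqkjz ajkse hulv pqvu swbw dmk ovue yve adf tai bsg jxg
Hunk 4: at line 4 remove [swbw,dmk] add [shkgt,lnpwt,rrev] -> 13 lines: xqkjz ajkse hulv pqvu shkgt lnpwt rrev ovue yve adf tai bsg jxg
Hunk 5: at line 6 remove [rrev,ovue] add [nyy,nvcr,add] -> 14 lines: xqkjz ajkse hulv pqvu shkgt lnpwt nyy nvcr add yve adf tai bsg jxg
Hunk 6: at line 6 remove [nvcr,add,yve] add [kns,hxdzg,hosxe] -> 14 lines: xqkjz ajkse hulv pqvu shkgt lnpwt nyy kns hxdzg hosxe adf tai bsg jxg

Answer: xqkjz
ajkse
hulv
pqvu
shkgt
lnpwt
nyy
kns
hxdzg
hosxe
adf
tai
bsg
jxg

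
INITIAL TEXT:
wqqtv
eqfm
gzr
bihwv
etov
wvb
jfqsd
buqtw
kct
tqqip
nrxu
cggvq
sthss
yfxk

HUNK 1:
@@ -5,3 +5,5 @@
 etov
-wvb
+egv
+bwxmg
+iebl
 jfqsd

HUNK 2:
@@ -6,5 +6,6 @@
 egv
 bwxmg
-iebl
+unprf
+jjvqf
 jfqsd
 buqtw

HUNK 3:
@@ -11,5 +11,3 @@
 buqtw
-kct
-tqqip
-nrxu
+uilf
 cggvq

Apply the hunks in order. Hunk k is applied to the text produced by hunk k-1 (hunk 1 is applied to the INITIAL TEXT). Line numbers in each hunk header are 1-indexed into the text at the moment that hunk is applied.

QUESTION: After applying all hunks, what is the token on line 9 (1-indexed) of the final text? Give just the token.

Hunk 1: at line 5 remove [wvb] add [egv,bwxmg,iebl] -> 16 lines: wqqtv eqfm gzr bihwv etov egv bwxmg iebl jfqsd buqtw kct tqqip nrxu cggvq sthss yfxk
Hunk 2: at line 6 remove [iebl] add [unprf,jjvqf] -> 17 lines: wqqtv eqfm gzr bihwv etov egv bwxmg unprf jjvqf jfqsd buqtw kct tqqip nrxu cggvq sthss yfxk
Hunk 3: at line 11 remove [kct,tqqip,nrxu] add [uilf] -> 15 lines: wqqtv eqfm gzr bihwv etov egv bwxmg unprf jjvqf jfqsd buqtw uilf cggvq sthss yfxk
Final line 9: jjvqf

Answer: jjvqf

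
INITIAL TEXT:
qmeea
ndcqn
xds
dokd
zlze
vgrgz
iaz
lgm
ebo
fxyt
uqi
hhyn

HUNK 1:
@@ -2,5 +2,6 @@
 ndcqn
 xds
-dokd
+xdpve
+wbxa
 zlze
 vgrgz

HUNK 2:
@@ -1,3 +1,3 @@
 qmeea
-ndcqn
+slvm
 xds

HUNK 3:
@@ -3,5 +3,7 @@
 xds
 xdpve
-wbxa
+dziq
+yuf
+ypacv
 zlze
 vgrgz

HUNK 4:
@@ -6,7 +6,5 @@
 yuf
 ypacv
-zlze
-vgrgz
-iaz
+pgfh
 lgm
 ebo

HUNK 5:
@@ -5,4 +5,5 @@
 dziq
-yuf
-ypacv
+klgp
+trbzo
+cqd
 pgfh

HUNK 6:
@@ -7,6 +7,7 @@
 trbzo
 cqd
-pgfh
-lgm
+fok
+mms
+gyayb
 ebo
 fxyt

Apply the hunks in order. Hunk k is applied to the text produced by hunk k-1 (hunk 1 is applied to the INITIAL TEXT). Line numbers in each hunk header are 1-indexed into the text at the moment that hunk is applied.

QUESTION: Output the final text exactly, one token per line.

Answer: qmeea
slvm
xds
xdpve
dziq
klgp
trbzo
cqd
fok
mms
gyayb
ebo
fxyt
uqi
hhyn

Derivation:
Hunk 1: at line 2 remove [dokd] add [xdpve,wbxa] -> 13 lines: qmeea ndcqn xds xdpve wbxa zlze vgrgz iaz lgm ebo fxyt uqi hhyn
Hunk 2: at line 1 remove [ndcqn] add [slvm] -> 13 lines: qmeea slvm xds xdpve wbxa zlze vgrgz iaz lgm ebo fxyt uqi hhyn
Hunk 3: at line 3 remove [wbxa] add [dziq,yuf,ypacv] -> 15 lines: qmeea slvm xds xdpve dziq yuf ypacv zlze vgrgz iaz lgm ebo fxyt uqi hhyn
Hunk 4: at line 6 remove [zlze,vgrgz,iaz] add [pgfh] -> 13 lines: qmeea slvm xds xdpve dziq yuf ypacv pgfh lgm ebo fxyt uqi hhyn
Hunk 5: at line 5 remove [yuf,ypacv] add [klgp,trbzo,cqd] -> 14 lines: qmeea slvm xds xdpve dziq klgp trbzo cqd pgfh lgm ebo fxyt uqi hhyn
Hunk 6: at line 7 remove [pgfh,lgm] add [fok,mms,gyayb] -> 15 lines: qmeea slvm xds xdpve dziq klgp trbzo cqd fok mms gyayb ebo fxyt uqi hhyn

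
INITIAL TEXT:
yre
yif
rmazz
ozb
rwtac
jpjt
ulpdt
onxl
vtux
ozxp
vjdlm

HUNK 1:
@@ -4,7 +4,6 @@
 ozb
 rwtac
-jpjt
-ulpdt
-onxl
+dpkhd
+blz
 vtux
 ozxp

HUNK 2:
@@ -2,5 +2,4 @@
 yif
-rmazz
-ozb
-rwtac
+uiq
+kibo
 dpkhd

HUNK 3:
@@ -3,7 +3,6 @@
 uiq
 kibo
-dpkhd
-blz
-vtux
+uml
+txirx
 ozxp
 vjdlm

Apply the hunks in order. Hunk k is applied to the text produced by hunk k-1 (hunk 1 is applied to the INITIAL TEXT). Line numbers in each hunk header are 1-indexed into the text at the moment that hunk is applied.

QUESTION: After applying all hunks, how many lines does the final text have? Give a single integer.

Hunk 1: at line 4 remove [jpjt,ulpdt,onxl] add [dpkhd,blz] -> 10 lines: yre yif rmazz ozb rwtac dpkhd blz vtux ozxp vjdlm
Hunk 2: at line 2 remove [rmazz,ozb,rwtac] add [uiq,kibo] -> 9 lines: yre yif uiq kibo dpkhd blz vtux ozxp vjdlm
Hunk 3: at line 3 remove [dpkhd,blz,vtux] add [uml,txirx] -> 8 lines: yre yif uiq kibo uml txirx ozxp vjdlm
Final line count: 8

Answer: 8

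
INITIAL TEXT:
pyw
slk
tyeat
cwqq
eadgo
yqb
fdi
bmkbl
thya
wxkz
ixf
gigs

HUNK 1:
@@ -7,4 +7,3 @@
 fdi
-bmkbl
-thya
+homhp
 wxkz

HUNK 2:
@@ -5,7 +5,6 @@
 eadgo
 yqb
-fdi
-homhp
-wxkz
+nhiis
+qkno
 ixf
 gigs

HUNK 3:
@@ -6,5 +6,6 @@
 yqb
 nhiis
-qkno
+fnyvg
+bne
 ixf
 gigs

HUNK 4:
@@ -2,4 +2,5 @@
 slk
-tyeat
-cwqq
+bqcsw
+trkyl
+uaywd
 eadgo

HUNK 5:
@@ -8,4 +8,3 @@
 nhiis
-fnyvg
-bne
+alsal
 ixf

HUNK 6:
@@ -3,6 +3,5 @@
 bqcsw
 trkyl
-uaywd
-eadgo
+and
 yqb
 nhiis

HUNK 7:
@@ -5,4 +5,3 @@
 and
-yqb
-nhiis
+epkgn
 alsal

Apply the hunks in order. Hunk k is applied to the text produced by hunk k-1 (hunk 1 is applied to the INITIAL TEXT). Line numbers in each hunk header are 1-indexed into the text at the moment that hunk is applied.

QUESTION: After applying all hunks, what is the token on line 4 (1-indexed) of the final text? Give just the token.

Answer: trkyl

Derivation:
Hunk 1: at line 7 remove [bmkbl,thya] add [homhp] -> 11 lines: pyw slk tyeat cwqq eadgo yqb fdi homhp wxkz ixf gigs
Hunk 2: at line 5 remove [fdi,homhp,wxkz] add [nhiis,qkno] -> 10 lines: pyw slk tyeat cwqq eadgo yqb nhiis qkno ixf gigs
Hunk 3: at line 6 remove [qkno] add [fnyvg,bne] -> 11 lines: pyw slk tyeat cwqq eadgo yqb nhiis fnyvg bne ixf gigs
Hunk 4: at line 2 remove [tyeat,cwqq] add [bqcsw,trkyl,uaywd] -> 12 lines: pyw slk bqcsw trkyl uaywd eadgo yqb nhiis fnyvg bne ixf gigs
Hunk 5: at line 8 remove [fnyvg,bne] add [alsal] -> 11 lines: pyw slk bqcsw trkyl uaywd eadgo yqb nhiis alsal ixf gigs
Hunk 6: at line 3 remove [uaywd,eadgo] add [and] -> 10 lines: pyw slk bqcsw trkyl and yqb nhiis alsal ixf gigs
Hunk 7: at line 5 remove [yqb,nhiis] add [epkgn] -> 9 lines: pyw slk bqcsw trkyl and epkgn alsal ixf gigs
Final line 4: trkyl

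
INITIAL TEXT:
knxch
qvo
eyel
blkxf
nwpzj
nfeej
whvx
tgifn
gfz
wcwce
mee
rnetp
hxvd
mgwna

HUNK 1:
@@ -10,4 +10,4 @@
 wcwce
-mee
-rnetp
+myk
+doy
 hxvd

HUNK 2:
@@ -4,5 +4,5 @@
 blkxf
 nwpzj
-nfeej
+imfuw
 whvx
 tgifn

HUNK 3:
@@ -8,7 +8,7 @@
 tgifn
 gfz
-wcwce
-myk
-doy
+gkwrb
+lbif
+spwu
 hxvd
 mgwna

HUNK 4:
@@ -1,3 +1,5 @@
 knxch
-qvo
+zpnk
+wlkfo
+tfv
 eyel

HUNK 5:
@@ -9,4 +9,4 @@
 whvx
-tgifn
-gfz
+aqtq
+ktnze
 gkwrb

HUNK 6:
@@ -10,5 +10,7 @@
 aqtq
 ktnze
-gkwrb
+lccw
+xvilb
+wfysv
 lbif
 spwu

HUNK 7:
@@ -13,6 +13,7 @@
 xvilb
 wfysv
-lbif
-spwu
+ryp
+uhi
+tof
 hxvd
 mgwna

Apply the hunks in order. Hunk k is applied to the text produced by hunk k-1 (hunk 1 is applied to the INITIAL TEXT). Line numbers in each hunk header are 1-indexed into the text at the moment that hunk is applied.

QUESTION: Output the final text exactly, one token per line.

Hunk 1: at line 10 remove [mee,rnetp] add [myk,doy] -> 14 lines: knxch qvo eyel blkxf nwpzj nfeej whvx tgifn gfz wcwce myk doy hxvd mgwna
Hunk 2: at line 4 remove [nfeej] add [imfuw] -> 14 lines: knxch qvo eyel blkxf nwpzj imfuw whvx tgifn gfz wcwce myk doy hxvd mgwna
Hunk 3: at line 8 remove [wcwce,myk,doy] add [gkwrb,lbif,spwu] -> 14 lines: knxch qvo eyel blkxf nwpzj imfuw whvx tgifn gfz gkwrb lbif spwu hxvd mgwna
Hunk 4: at line 1 remove [qvo] add [zpnk,wlkfo,tfv] -> 16 lines: knxch zpnk wlkfo tfv eyel blkxf nwpzj imfuw whvx tgifn gfz gkwrb lbif spwu hxvd mgwna
Hunk 5: at line 9 remove [tgifn,gfz] add [aqtq,ktnze] -> 16 lines: knxch zpnk wlkfo tfv eyel blkxf nwpzj imfuw whvx aqtq ktnze gkwrb lbif spwu hxvd mgwna
Hunk 6: at line 10 remove [gkwrb] add [lccw,xvilb,wfysv] -> 18 lines: knxch zpnk wlkfo tfv eyel blkxf nwpzj imfuw whvx aqtq ktnze lccw xvilb wfysv lbif spwu hxvd mgwna
Hunk 7: at line 13 remove [lbif,spwu] add [ryp,uhi,tof] -> 19 lines: knxch zpnk wlkfo tfv eyel blkxf nwpzj imfuw whvx aqtq ktnze lccw xvilb wfysv ryp uhi tof hxvd mgwna

Answer: knxch
zpnk
wlkfo
tfv
eyel
blkxf
nwpzj
imfuw
whvx
aqtq
ktnze
lccw
xvilb
wfysv
ryp
uhi
tof
hxvd
mgwna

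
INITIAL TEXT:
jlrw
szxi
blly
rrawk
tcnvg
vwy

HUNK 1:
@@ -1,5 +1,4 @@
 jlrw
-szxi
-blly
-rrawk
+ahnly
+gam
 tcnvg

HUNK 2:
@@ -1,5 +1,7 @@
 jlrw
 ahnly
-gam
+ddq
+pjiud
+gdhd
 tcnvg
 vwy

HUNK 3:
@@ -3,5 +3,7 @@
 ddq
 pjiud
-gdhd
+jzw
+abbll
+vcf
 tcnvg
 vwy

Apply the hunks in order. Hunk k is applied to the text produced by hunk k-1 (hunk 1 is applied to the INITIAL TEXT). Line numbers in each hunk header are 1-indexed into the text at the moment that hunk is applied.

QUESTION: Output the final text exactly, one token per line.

Hunk 1: at line 1 remove [szxi,blly,rrawk] add [ahnly,gam] -> 5 lines: jlrw ahnly gam tcnvg vwy
Hunk 2: at line 1 remove [gam] add [ddq,pjiud,gdhd] -> 7 lines: jlrw ahnly ddq pjiud gdhd tcnvg vwy
Hunk 3: at line 3 remove [gdhd] add [jzw,abbll,vcf] -> 9 lines: jlrw ahnly ddq pjiud jzw abbll vcf tcnvg vwy

Answer: jlrw
ahnly
ddq
pjiud
jzw
abbll
vcf
tcnvg
vwy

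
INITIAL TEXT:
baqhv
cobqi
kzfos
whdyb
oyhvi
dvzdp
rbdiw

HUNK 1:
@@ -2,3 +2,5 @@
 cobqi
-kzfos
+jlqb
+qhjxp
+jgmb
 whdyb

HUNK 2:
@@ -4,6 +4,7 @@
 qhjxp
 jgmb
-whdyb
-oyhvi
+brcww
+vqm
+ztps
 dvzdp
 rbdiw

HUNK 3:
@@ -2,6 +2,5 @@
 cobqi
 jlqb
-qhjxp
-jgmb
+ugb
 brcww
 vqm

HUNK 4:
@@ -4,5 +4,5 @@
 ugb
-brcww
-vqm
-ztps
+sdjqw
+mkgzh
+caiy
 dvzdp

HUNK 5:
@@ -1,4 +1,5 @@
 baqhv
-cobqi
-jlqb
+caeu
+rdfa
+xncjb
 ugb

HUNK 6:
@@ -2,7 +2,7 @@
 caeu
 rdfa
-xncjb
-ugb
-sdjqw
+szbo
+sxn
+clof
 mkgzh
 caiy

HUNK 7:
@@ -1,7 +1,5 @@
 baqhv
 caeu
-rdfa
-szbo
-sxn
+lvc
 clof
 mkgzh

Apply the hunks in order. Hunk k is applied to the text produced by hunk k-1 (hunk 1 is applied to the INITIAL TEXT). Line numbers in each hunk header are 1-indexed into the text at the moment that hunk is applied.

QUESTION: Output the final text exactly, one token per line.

Hunk 1: at line 2 remove [kzfos] add [jlqb,qhjxp,jgmb] -> 9 lines: baqhv cobqi jlqb qhjxp jgmb whdyb oyhvi dvzdp rbdiw
Hunk 2: at line 4 remove [whdyb,oyhvi] add [brcww,vqm,ztps] -> 10 lines: baqhv cobqi jlqb qhjxp jgmb brcww vqm ztps dvzdp rbdiw
Hunk 3: at line 2 remove [qhjxp,jgmb] add [ugb] -> 9 lines: baqhv cobqi jlqb ugb brcww vqm ztps dvzdp rbdiw
Hunk 4: at line 4 remove [brcww,vqm,ztps] add [sdjqw,mkgzh,caiy] -> 9 lines: baqhv cobqi jlqb ugb sdjqw mkgzh caiy dvzdp rbdiw
Hunk 5: at line 1 remove [cobqi,jlqb] add [caeu,rdfa,xncjb] -> 10 lines: baqhv caeu rdfa xncjb ugb sdjqw mkgzh caiy dvzdp rbdiw
Hunk 6: at line 2 remove [xncjb,ugb,sdjqw] add [szbo,sxn,clof] -> 10 lines: baqhv caeu rdfa szbo sxn clof mkgzh caiy dvzdp rbdiw
Hunk 7: at line 1 remove [rdfa,szbo,sxn] add [lvc] -> 8 lines: baqhv caeu lvc clof mkgzh caiy dvzdp rbdiw

Answer: baqhv
caeu
lvc
clof
mkgzh
caiy
dvzdp
rbdiw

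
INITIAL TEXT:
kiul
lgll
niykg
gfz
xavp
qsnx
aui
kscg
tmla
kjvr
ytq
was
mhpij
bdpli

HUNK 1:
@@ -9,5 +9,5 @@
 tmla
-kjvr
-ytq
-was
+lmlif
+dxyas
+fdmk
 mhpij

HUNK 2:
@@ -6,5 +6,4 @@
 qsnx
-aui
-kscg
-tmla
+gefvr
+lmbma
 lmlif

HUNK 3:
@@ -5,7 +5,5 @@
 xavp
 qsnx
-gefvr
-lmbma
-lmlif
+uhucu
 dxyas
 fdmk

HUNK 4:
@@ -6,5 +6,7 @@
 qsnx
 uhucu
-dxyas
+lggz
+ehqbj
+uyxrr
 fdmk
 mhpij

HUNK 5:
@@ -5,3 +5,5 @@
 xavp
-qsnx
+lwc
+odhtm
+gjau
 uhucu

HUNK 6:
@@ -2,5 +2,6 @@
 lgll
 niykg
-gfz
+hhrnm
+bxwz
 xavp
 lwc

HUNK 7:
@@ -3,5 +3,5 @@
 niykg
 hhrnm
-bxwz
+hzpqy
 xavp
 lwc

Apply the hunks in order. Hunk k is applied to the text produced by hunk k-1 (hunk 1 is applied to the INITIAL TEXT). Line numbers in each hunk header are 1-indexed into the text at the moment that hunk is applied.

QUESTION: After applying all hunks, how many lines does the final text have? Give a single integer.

Answer: 16

Derivation:
Hunk 1: at line 9 remove [kjvr,ytq,was] add [lmlif,dxyas,fdmk] -> 14 lines: kiul lgll niykg gfz xavp qsnx aui kscg tmla lmlif dxyas fdmk mhpij bdpli
Hunk 2: at line 6 remove [aui,kscg,tmla] add [gefvr,lmbma] -> 13 lines: kiul lgll niykg gfz xavp qsnx gefvr lmbma lmlif dxyas fdmk mhpij bdpli
Hunk 3: at line 5 remove [gefvr,lmbma,lmlif] add [uhucu] -> 11 lines: kiul lgll niykg gfz xavp qsnx uhucu dxyas fdmk mhpij bdpli
Hunk 4: at line 6 remove [dxyas] add [lggz,ehqbj,uyxrr] -> 13 lines: kiul lgll niykg gfz xavp qsnx uhucu lggz ehqbj uyxrr fdmk mhpij bdpli
Hunk 5: at line 5 remove [qsnx] add [lwc,odhtm,gjau] -> 15 lines: kiul lgll niykg gfz xavp lwc odhtm gjau uhucu lggz ehqbj uyxrr fdmk mhpij bdpli
Hunk 6: at line 2 remove [gfz] add [hhrnm,bxwz] -> 16 lines: kiul lgll niykg hhrnm bxwz xavp lwc odhtm gjau uhucu lggz ehqbj uyxrr fdmk mhpij bdpli
Hunk 7: at line 3 remove [bxwz] add [hzpqy] -> 16 lines: kiul lgll niykg hhrnm hzpqy xavp lwc odhtm gjau uhucu lggz ehqbj uyxrr fdmk mhpij bdpli
Final line count: 16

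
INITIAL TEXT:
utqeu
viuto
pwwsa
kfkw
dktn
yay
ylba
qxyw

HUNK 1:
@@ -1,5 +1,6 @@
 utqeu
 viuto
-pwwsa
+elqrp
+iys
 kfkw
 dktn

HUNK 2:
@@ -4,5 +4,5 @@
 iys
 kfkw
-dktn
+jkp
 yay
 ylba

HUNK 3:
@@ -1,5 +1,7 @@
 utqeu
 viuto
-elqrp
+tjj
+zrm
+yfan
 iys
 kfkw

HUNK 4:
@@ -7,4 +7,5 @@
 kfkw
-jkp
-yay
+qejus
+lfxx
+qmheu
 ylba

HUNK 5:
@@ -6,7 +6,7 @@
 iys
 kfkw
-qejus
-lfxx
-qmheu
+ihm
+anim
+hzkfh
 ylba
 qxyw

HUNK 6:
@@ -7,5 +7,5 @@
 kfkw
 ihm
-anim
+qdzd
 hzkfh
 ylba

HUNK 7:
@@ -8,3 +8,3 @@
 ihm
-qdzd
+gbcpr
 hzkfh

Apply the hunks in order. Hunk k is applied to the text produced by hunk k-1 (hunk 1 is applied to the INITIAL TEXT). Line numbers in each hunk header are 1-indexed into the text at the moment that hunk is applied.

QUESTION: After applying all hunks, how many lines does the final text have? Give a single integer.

Answer: 12

Derivation:
Hunk 1: at line 1 remove [pwwsa] add [elqrp,iys] -> 9 lines: utqeu viuto elqrp iys kfkw dktn yay ylba qxyw
Hunk 2: at line 4 remove [dktn] add [jkp] -> 9 lines: utqeu viuto elqrp iys kfkw jkp yay ylba qxyw
Hunk 3: at line 1 remove [elqrp] add [tjj,zrm,yfan] -> 11 lines: utqeu viuto tjj zrm yfan iys kfkw jkp yay ylba qxyw
Hunk 4: at line 7 remove [jkp,yay] add [qejus,lfxx,qmheu] -> 12 lines: utqeu viuto tjj zrm yfan iys kfkw qejus lfxx qmheu ylba qxyw
Hunk 5: at line 6 remove [qejus,lfxx,qmheu] add [ihm,anim,hzkfh] -> 12 lines: utqeu viuto tjj zrm yfan iys kfkw ihm anim hzkfh ylba qxyw
Hunk 6: at line 7 remove [anim] add [qdzd] -> 12 lines: utqeu viuto tjj zrm yfan iys kfkw ihm qdzd hzkfh ylba qxyw
Hunk 7: at line 8 remove [qdzd] add [gbcpr] -> 12 lines: utqeu viuto tjj zrm yfan iys kfkw ihm gbcpr hzkfh ylba qxyw
Final line count: 12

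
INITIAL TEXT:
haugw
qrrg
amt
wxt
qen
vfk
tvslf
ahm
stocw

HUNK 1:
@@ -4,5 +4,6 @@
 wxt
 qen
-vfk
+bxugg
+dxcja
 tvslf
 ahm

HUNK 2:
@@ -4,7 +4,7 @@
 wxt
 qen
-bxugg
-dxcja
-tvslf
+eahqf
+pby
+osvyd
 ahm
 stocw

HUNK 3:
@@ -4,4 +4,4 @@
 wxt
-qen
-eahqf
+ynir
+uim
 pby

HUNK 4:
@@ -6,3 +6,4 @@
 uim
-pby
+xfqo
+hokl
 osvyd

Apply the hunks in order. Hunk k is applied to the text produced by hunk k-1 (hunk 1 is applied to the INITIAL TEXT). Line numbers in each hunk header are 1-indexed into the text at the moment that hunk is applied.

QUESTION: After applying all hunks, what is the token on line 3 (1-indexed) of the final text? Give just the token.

Hunk 1: at line 4 remove [vfk] add [bxugg,dxcja] -> 10 lines: haugw qrrg amt wxt qen bxugg dxcja tvslf ahm stocw
Hunk 2: at line 4 remove [bxugg,dxcja,tvslf] add [eahqf,pby,osvyd] -> 10 lines: haugw qrrg amt wxt qen eahqf pby osvyd ahm stocw
Hunk 3: at line 4 remove [qen,eahqf] add [ynir,uim] -> 10 lines: haugw qrrg amt wxt ynir uim pby osvyd ahm stocw
Hunk 4: at line 6 remove [pby] add [xfqo,hokl] -> 11 lines: haugw qrrg amt wxt ynir uim xfqo hokl osvyd ahm stocw
Final line 3: amt

Answer: amt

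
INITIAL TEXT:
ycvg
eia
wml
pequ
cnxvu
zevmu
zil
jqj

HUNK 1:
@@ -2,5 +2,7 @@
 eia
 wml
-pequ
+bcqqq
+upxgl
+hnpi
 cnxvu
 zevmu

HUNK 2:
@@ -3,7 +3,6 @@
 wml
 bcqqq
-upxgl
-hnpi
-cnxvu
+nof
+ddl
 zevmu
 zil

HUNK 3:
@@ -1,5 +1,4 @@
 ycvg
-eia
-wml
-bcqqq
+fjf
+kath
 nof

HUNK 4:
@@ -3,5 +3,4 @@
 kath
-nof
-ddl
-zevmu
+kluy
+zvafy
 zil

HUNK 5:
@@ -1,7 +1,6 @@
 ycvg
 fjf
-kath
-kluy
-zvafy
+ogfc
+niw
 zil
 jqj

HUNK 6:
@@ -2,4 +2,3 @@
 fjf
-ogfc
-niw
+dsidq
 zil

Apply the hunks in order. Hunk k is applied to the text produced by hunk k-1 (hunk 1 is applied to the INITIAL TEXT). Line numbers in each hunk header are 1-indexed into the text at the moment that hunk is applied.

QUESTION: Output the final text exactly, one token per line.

Hunk 1: at line 2 remove [pequ] add [bcqqq,upxgl,hnpi] -> 10 lines: ycvg eia wml bcqqq upxgl hnpi cnxvu zevmu zil jqj
Hunk 2: at line 3 remove [upxgl,hnpi,cnxvu] add [nof,ddl] -> 9 lines: ycvg eia wml bcqqq nof ddl zevmu zil jqj
Hunk 3: at line 1 remove [eia,wml,bcqqq] add [fjf,kath] -> 8 lines: ycvg fjf kath nof ddl zevmu zil jqj
Hunk 4: at line 3 remove [nof,ddl,zevmu] add [kluy,zvafy] -> 7 lines: ycvg fjf kath kluy zvafy zil jqj
Hunk 5: at line 1 remove [kath,kluy,zvafy] add [ogfc,niw] -> 6 lines: ycvg fjf ogfc niw zil jqj
Hunk 6: at line 2 remove [ogfc,niw] add [dsidq] -> 5 lines: ycvg fjf dsidq zil jqj

Answer: ycvg
fjf
dsidq
zil
jqj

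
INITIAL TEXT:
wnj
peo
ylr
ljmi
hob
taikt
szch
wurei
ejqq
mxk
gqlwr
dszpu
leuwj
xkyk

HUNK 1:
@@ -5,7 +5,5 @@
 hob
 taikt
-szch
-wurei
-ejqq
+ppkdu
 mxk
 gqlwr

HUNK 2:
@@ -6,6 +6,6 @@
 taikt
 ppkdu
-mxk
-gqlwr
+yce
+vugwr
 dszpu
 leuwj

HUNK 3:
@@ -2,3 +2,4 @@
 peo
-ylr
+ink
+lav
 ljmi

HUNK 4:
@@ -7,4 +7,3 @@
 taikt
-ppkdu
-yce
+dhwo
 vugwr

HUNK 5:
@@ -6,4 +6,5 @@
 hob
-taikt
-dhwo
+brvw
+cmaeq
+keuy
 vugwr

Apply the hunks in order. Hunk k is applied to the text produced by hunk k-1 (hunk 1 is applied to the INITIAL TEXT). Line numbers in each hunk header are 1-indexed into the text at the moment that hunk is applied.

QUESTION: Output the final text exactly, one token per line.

Answer: wnj
peo
ink
lav
ljmi
hob
brvw
cmaeq
keuy
vugwr
dszpu
leuwj
xkyk

Derivation:
Hunk 1: at line 5 remove [szch,wurei,ejqq] add [ppkdu] -> 12 lines: wnj peo ylr ljmi hob taikt ppkdu mxk gqlwr dszpu leuwj xkyk
Hunk 2: at line 6 remove [mxk,gqlwr] add [yce,vugwr] -> 12 lines: wnj peo ylr ljmi hob taikt ppkdu yce vugwr dszpu leuwj xkyk
Hunk 3: at line 2 remove [ylr] add [ink,lav] -> 13 lines: wnj peo ink lav ljmi hob taikt ppkdu yce vugwr dszpu leuwj xkyk
Hunk 4: at line 7 remove [ppkdu,yce] add [dhwo] -> 12 lines: wnj peo ink lav ljmi hob taikt dhwo vugwr dszpu leuwj xkyk
Hunk 5: at line 6 remove [taikt,dhwo] add [brvw,cmaeq,keuy] -> 13 lines: wnj peo ink lav ljmi hob brvw cmaeq keuy vugwr dszpu leuwj xkyk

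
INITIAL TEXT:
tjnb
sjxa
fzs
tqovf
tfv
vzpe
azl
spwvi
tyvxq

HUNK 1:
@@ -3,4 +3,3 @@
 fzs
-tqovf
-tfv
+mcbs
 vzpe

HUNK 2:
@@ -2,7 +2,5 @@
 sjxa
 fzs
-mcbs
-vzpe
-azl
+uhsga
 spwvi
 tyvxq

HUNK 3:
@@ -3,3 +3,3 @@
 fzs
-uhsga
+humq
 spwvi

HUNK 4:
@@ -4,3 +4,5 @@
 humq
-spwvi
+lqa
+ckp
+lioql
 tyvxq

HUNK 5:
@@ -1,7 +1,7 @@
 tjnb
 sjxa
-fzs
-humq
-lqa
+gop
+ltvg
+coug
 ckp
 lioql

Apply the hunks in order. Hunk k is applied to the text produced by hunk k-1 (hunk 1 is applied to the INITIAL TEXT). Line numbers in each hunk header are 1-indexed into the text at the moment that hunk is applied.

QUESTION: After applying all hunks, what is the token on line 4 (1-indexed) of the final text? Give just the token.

Answer: ltvg

Derivation:
Hunk 1: at line 3 remove [tqovf,tfv] add [mcbs] -> 8 lines: tjnb sjxa fzs mcbs vzpe azl spwvi tyvxq
Hunk 2: at line 2 remove [mcbs,vzpe,azl] add [uhsga] -> 6 lines: tjnb sjxa fzs uhsga spwvi tyvxq
Hunk 3: at line 3 remove [uhsga] add [humq] -> 6 lines: tjnb sjxa fzs humq spwvi tyvxq
Hunk 4: at line 4 remove [spwvi] add [lqa,ckp,lioql] -> 8 lines: tjnb sjxa fzs humq lqa ckp lioql tyvxq
Hunk 5: at line 1 remove [fzs,humq,lqa] add [gop,ltvg,coug] -> 8 lines: tjnb sjxa gop ltvg coug ckp lioql tyvxq
Final line 4: ltvg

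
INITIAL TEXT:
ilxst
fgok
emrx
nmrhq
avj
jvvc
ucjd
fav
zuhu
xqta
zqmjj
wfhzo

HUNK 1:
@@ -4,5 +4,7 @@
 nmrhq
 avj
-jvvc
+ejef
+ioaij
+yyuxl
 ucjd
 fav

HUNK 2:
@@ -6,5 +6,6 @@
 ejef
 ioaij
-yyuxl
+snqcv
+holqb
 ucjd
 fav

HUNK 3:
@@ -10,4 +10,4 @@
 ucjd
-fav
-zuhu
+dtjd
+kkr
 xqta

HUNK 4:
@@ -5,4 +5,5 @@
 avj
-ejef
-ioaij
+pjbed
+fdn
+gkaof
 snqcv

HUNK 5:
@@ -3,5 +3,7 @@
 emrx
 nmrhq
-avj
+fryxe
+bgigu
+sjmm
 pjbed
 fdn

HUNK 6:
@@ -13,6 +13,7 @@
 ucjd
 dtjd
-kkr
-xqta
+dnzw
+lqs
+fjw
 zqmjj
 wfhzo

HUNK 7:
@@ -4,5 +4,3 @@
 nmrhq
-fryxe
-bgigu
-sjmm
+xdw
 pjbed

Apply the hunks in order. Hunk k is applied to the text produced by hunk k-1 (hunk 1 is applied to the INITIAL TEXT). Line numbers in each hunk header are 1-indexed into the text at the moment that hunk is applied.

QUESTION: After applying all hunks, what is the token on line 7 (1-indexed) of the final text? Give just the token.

Answer: fdn

Derivation:
Hunk 1: at line 4 remove [jvvc] add [ejef,ioaij,yyuxl] -> 14 lines: ilxst fgok emrx nmrhq avj ejef ioaij yyuxl ucjd fav zuhu xqta zqmjj wfhzo
Hunk 2: at line 6 remove [yyuxl] add [snqcv,holqb] -> 15 lines: ilxst fgok emrx nmrhq avj ejef ioaij snqcv holqb ucjd fav zuhu xqta zqmjj wfhzo
Hunk 3: at line 10 remove [fav,zuhu] add [dtjd,kkr] -> 15 lines: ilxst fgok emrx nmrhq avj ejef ioaij snqcv holqb ucjd dtjd kkr xqta zqmjj wfhzo
Hunk 4: at line 5 remove [ejef,ioaij] add [pjbed,fdn,gkaof] -> 16 lines: ilxst fgok emrx nmrhq avj pjbed fdn gkaof snqcv holqb ucjd dtjd kkr xqta zqmjj wfhzo
Hunk 5: at line 3 remove [avj] add [fryxe,bgigu,sjmm] -> 18 lines: ilxst fgok emrx nmrhq fryxe bgigu sjmm pjbed fdn gkaof snqcv holqb ucjd dtjd kkr xqta zqmjj wfhzo
Hunk 6: at line 13 remove [kkr,xqta] add [dnzw,lqs,fjw] -> 19 lines: ilxst fgok emrx nmrhq fryxe bgigu sjmm pjbed fdn gkaof snqcv holqb ucjd dtjd dnzw lqs fjw zqmjj wfhzo
Hunk 7: at line 4 remove [fryxe,bgigu,sjmm] add [xdw] -> 17 lines: ilxst fgok emrx nmrhq xdw pjbed fdn gkaof snqcv holqb ucjd dtjd dnzw lqs fjw zqmjj wfhzo
Final line 7: fdn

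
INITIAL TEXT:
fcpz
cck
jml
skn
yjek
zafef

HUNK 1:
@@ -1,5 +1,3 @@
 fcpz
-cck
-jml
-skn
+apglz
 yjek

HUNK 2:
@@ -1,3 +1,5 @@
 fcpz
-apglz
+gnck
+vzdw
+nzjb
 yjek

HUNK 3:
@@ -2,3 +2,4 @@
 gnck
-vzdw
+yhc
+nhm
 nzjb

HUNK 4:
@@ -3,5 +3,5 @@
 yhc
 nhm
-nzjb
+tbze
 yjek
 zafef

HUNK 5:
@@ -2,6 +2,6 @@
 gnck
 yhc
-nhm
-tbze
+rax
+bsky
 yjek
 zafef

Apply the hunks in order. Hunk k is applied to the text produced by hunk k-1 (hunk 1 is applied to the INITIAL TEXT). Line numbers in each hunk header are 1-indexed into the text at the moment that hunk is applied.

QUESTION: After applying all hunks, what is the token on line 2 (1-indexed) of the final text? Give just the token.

Answer: gnck

Derivation:
Hunk 1: at line 1 remove [cck,jml,skn] add [apglz] -> 4 lines: fcpz apglz yjek zafef
Hunk 2: at line 1 remove [apglz] add [gnck,vzdw,nzjb] -> 6 lines: fcpz gnck vzdw nzjb yjek zafef
Hunk 3: at line 2 remove [vzdw] add [yhc,nhm] -> 7 lines: fcpz gnck yhc nhm nzjb yjek zafef
Hunk 4: at line 3 remove [nzjb] add [tbze] -> 7 lines: fcpz gnck yhc nhm tbze yjek zafef
Hunk 5: at line 2 remove [nhm,tbze] add [rax,bsky] -> 7 lines: fcpz gnck yhc rax bsky yjek zafef
Final line 2: gnck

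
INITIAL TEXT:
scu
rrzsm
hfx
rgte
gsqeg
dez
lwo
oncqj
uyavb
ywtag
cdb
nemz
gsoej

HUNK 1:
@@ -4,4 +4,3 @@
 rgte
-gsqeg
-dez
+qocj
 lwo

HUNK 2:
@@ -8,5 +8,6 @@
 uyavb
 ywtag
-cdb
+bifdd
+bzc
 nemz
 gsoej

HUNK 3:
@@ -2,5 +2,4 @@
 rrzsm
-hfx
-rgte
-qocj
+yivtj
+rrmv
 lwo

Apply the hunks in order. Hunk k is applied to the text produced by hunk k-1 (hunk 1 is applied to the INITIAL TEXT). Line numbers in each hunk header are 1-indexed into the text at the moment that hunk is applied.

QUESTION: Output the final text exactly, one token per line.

Answer: scu
rrzsm
yivtj
rrmv
lwo
oncqj
uyavb
ywtag
bifdd
bzc
nemz
gsoej

Derivation:
Hunk 1: at line 4 remove [gsqeg,dez] add [qocj] -> 12 lines: scu rrzsm hfx rgte qocj lwo oncqj uyavb ywtag cdb nemz gsoej
Hunk 2: at line 8 remove [cdb] add [bifdd,bzc] -> 13 lines: scu rrzsm hfx rgte qocj lwo oncqj uyavb ywtag bifdd bzc nemz gsoej
Hunk 3: at line 2 remove [hfx,rgte,qocj] add [yivtj,rrmv] -> 12 lines: scu rrzsm yivtj rrmv lwo oncqj uyavb ywtag bifdd bzc nemz gsoej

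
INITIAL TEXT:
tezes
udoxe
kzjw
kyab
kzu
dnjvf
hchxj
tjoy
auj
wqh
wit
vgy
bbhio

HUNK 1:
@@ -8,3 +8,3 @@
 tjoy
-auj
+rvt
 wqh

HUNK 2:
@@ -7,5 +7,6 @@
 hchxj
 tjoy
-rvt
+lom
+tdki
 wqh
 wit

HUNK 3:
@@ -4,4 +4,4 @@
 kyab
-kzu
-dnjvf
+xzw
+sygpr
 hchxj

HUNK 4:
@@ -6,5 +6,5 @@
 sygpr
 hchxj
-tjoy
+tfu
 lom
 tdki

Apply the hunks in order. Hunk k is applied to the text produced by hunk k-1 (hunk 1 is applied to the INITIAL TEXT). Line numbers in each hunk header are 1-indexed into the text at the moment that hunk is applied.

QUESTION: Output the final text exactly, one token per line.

Answer: tezes
udoxe
kzjw
kyab
xzw
sygpr
hchxj
tfu
lom
tdki
wqh
wit
vgy
bbhio

Derivation:
Hunk 1: at line 8 remove [auj] add [rvt] -> 13 lines: tezes udoxe kzjw kyab kzu dnjvf hchxj tjoy rvt wqh wit vgy bbhio
Hunk 2: at line 7 remove [rvt] add [lom,tdki] -> 14 lines: tezes udoxe kzjw kyab kzu dnjvf hchxj tjoy lom tdki wqh wit vgy bbhio
Hunk 3: at line 4 remove [kzu,dnjvf] add [xzw,sygpr] -> 14 lines: tezes udoxe kzjw kyab xzw sygpr hchxj tjoy lom tdki wqh wit vgy bbhio
Hunk 4: at line 6 remove [tjoy] add [tfu] -> 14 lines: tezes udoxe kzjw kyab xzw sygpr hchxj tfu lom tdki wqh wit vgy bbhio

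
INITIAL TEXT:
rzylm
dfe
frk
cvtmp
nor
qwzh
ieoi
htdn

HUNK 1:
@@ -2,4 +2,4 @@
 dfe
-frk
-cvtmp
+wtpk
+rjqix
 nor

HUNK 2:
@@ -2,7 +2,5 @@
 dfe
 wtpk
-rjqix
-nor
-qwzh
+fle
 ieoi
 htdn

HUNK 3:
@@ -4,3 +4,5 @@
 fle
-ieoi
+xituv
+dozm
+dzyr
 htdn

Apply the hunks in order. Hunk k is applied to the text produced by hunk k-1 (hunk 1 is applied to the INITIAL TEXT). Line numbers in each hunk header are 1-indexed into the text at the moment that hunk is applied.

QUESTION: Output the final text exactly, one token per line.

Answer: rzylm
dfe
wtpk
fle
xituv
dozm
dzyr
htdn

Derivation:
Hunk 1: at line 2 remove [frk,cvtmp] add [wtpk,rjqix] -> 8 lines: rzylm dfe wtpk rjqix nor qwzh ieoi htdn
Hunk 2: at line 2 remove [rjqix,nor,qwzh] add [fle] -> 6 lines: rzylm dfe wtpk fle ieoi htdn
Hunk 3: at line 4 remove [ieoi] add [xituv,dozm,dzyr] -> 8 lines: rzylm dfe wtpk fle xituv dozm dzyr htdn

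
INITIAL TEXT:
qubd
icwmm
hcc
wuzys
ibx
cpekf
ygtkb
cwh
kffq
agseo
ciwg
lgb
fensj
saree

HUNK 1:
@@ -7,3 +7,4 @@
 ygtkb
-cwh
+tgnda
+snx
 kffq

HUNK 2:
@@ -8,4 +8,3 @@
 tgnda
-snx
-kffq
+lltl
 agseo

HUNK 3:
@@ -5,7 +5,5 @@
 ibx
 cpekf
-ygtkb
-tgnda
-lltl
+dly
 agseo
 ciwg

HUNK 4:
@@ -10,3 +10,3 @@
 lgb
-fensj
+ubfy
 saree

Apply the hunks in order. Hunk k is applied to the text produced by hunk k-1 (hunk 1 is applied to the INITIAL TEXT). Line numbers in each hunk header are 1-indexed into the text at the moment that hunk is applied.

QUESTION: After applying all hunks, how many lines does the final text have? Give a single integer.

Hunk 1: at line 7 remove [cwh] add [tgnda,snx] -> 15 lines: qubd icwmm hcc wuzys ibx cpekf ygtkb tgnda snx kffq agseo ciwg lgb fensj saree
Hunk 2: at line 8 remove [snx,kffq] add [lltl] -> 14 lines: qubd icwmm hcc wuzys ibx cpekf ygtkb tgnda lltl agseo ciwg lgb fensj saree
Hunk 3: at line 5 remove [ygtkb,tgnda,lltl] add [dly] -> 12 lines: qubd icwmm hcc wuzys ibx cpekf dly agseo ciwg lgb fensj saree
Hunk 4: at line 10 remove [fensj] add [ubfy] -> 12 lines: qubd icwmm hcc wuzys ibx cpekf dly agseo ciwg lgb ubfy saree
Final line count: 12

Answer: 12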